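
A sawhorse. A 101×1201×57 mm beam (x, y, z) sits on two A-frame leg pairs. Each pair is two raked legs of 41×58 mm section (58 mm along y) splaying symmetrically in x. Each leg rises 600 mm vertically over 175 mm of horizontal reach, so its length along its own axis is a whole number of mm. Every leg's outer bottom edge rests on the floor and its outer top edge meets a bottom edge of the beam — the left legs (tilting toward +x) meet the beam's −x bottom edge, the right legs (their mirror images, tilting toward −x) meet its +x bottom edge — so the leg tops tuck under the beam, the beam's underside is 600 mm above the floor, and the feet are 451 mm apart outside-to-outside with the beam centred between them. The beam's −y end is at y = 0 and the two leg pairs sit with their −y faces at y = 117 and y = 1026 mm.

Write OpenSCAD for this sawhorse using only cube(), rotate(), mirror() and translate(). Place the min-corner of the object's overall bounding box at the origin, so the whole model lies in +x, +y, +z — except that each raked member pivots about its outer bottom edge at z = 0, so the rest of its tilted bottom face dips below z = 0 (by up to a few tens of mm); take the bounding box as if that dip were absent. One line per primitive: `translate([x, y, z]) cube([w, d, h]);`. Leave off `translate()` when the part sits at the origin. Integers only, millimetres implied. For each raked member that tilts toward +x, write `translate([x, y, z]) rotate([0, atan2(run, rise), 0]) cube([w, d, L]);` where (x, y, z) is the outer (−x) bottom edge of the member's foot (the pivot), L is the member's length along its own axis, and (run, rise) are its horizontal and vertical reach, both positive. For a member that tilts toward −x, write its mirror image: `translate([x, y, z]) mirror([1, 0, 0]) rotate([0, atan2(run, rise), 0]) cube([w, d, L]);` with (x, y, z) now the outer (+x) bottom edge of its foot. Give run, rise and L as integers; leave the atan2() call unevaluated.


translate([175, 0, 600]) cube([101, 1201, 57]);
translate([0, 117, 0]) rotate([0, atan2(175, 600), 0]) cube([41, 58, 625]);
translate([451, 117, 0]) mirror([1, 0, 0]) rotate([0, atan2(175, 600), 0]) cube([41, 58, 625]);
translate([0, 1026, 0]) rotate([0, atan2(175, 600), 0]) cube([41, 58, 625]);
translate([451, 1026, 0]) mirror([1, 0, 0]) rotate([0, atan2(175, 600), 0]) cube([41, 58, 625]);


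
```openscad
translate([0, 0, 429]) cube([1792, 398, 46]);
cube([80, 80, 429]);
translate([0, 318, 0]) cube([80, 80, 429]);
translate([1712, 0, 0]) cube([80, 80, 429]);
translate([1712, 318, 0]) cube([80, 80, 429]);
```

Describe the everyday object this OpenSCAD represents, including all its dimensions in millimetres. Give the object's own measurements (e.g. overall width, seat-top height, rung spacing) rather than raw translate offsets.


A long wooden bench with a 1792 mm (x) × 398 mm (y) seat, 46 mm thick, its top surface 475 mm above the floor. Four 80 mm square legs at the seat corners, flush with the edges, run from z = 0 to the seat underside.


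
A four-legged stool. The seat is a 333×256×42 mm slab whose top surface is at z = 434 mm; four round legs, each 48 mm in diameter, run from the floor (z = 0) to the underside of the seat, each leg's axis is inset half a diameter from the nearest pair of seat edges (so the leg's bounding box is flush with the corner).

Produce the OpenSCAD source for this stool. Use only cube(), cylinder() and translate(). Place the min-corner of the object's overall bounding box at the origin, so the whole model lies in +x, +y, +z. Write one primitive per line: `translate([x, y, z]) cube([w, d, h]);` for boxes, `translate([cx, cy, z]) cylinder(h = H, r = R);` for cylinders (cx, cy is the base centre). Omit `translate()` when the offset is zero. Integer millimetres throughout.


translate([0, 0, 392]) cube([333, 256, 42]);
translate([24, 24, 0]) cylinder(h = 392, r = 24);
translate([309, 24, 0]) cylinder(h = 392, r = 24);
translate([24, 232, 0]) cylinder(h = 392, r = 24);
translate([309, 232, 0]) cylinder(h = 392, r = 24);


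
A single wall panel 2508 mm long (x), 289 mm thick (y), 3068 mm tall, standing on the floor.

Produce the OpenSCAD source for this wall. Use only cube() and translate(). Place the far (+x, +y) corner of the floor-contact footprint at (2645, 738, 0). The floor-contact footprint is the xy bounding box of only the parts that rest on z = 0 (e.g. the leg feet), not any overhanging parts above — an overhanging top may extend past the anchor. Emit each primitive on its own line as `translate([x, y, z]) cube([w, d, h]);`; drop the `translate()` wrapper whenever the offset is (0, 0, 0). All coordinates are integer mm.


translate([137, 449, 0]) cube([2508, 289, 3068]);


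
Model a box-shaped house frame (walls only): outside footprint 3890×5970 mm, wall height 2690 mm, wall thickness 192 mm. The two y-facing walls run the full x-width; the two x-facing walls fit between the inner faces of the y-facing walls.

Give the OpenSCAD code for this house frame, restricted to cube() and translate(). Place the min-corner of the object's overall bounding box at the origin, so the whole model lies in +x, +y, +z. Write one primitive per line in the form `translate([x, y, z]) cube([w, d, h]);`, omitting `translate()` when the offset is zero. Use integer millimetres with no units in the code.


cube([3890, 192, 2690]);
translate([0, 5778, 0]) cube([3890, 192, 2690]);
translate([0, 192, 0]) cube([192, 5586, 2690]);
translate([3698, 192, 0]) cube([192, 5586, 2690]);


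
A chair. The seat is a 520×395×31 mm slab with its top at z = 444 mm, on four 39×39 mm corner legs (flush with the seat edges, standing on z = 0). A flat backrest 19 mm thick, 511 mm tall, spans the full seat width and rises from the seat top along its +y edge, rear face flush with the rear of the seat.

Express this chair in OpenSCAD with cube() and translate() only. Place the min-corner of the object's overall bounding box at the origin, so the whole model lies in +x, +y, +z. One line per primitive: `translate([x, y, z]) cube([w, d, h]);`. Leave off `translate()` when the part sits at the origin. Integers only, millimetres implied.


translate([0, 0, 413]) cube([520, 395, 31]);
cube([39, 39, 413]);
translate([481, 0, 0]) cube([39, 39, 413]);
translate([0, 356, 0]) cube([39, 39, 413]);
translate([481, 356, 0]) cube([39, 39, 413]);
translate([0, 376, 444]) cube([520, 19, 511]);


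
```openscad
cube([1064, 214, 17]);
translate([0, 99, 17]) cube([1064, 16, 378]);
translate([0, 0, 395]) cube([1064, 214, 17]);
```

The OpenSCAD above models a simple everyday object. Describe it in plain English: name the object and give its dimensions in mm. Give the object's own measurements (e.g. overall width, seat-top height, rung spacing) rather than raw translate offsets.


An I-beam lying along x, 1064 mm long. Overall section height 412 mm. Two flanges 214 mm wide (y) and 17 mm thick, one on the floor and one at the top; a web 16 mm thick runs between them, centred on the flange width.


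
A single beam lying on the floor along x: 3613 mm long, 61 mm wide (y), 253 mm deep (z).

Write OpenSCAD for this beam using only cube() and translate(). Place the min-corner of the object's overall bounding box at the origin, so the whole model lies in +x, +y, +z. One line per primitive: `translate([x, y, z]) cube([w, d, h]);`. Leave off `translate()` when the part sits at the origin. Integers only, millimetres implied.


cube([3613, 61, 253]);


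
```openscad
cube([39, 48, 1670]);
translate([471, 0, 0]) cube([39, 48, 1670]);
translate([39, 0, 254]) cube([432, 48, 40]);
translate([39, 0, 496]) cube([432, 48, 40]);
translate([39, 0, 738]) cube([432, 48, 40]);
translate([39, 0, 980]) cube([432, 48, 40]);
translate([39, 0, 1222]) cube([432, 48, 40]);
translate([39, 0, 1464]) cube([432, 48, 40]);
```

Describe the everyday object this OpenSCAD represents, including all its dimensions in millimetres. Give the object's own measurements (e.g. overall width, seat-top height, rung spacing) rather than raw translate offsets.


A straight ladder. Two 39×48 mm vertical rails, 1670 mm tall, stand 510 mm apart (outside-to-outside) with their front faces coplanar on the −y side. 6 rungs, each 48 mm deep and 40 mm tall, span between the inner faces of the rails, front faces flush with the rails. The lowest rung's underside is at z = 254 mm and rungs are spaced 242 mm apart (underside to underside).


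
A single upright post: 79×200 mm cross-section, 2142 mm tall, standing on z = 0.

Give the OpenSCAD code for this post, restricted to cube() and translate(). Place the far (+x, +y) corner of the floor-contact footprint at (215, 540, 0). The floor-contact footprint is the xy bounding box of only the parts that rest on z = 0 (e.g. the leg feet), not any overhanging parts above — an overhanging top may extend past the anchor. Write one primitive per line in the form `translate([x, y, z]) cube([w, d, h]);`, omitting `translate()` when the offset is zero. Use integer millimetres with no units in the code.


translate([136, 340, 0]) cube([79, 200, 2142]);


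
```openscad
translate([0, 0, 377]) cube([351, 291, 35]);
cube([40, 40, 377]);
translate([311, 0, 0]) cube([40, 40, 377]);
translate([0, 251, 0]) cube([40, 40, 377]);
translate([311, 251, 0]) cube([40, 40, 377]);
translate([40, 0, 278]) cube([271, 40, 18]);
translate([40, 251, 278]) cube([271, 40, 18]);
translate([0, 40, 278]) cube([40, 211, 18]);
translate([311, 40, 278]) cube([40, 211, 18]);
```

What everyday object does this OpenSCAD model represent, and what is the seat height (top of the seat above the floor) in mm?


A stool. The seat height is 412 mm.

A 351×291×35 slab at z = 377 on four corner posts — a stool. The seat top is 377 + 35 = 412 mm.


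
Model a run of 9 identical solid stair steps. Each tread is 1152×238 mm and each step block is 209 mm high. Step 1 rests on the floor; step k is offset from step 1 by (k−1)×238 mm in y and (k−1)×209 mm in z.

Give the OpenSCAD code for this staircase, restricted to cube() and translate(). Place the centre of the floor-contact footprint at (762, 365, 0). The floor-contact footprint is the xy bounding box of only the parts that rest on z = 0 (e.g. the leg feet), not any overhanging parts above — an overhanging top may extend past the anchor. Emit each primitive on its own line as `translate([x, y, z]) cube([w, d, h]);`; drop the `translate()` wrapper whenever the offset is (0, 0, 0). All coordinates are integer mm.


translate([186, 246, 0]) cube([1152, 238, 209]);
translate([186, 484, 209]) cube([1152, 238, 209]);
translate([186, 722, 418]) cube([1152, 238, 209]);
translate([186, 960, 627]) cube([1152, 238, 209]);
translate([186, 1198, 836]) cube([1152, 238, 209]);
translate([186, 1436, 1045]) cube([1152, 238, 209]);
translate([186, 1674, 1254]) cube([1152, 238, 209]);
translate([186, 1912, 1463]) cube([1152, 238, 209]);
translate([186, 2150, 1672]) cube([1152, 238, 209]);


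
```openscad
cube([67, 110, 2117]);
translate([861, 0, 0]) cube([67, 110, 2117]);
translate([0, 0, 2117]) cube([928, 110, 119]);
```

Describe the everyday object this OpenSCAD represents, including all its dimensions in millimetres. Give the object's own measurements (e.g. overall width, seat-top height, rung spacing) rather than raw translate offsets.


A door frame. The clear opening is 794 mm wide and 2117 mm high. Two 67 mm wide jambs, 110 mm deep, stand either side of the opening from the floor to the top of the opening. A 119 mm thick head sits across the top of both jambs, spanning the full outside width of the frame.


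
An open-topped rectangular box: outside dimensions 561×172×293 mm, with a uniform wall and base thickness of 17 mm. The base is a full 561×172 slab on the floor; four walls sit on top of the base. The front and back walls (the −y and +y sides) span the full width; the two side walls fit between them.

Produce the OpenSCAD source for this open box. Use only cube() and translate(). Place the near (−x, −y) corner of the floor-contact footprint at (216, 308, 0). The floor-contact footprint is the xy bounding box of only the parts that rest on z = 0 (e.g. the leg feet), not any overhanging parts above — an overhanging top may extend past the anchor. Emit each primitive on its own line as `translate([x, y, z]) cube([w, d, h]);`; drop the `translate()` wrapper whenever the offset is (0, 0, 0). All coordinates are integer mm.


translate([216, 308, 0]) cube([561, 172, 17]);
translate([216, 308, 17]) cube([561, 17, 276]);
translate([216, 463, 17]) cube([561, 17, 276]);
translate([216, 325, 17]) cube([17, 138, 276]);
translate([760, 325, 17]) cube([17, 138, 276]);


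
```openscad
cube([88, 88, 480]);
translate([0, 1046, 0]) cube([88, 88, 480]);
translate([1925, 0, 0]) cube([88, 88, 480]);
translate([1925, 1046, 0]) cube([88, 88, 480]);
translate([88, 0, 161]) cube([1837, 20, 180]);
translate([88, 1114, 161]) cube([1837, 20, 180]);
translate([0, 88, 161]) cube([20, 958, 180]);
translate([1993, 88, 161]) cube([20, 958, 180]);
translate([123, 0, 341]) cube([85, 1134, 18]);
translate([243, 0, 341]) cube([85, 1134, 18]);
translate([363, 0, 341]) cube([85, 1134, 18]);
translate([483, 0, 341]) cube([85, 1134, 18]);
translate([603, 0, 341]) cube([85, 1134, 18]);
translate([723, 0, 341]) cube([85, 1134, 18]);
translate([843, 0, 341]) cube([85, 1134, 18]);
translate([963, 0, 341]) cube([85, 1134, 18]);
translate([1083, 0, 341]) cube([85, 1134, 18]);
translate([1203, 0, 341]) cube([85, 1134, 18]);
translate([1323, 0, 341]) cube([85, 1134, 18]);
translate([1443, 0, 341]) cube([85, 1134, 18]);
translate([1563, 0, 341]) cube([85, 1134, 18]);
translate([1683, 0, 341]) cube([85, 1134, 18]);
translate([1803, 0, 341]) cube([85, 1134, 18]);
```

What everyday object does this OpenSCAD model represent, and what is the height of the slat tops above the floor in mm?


A bed frame. The slat-top height is 359 mm.

Four posts, four rails, and a row of slats — a bed frame. Slats sit on the rails at z = 161 + 180 = 341; with slat thickness 18, the top is 359 mm.


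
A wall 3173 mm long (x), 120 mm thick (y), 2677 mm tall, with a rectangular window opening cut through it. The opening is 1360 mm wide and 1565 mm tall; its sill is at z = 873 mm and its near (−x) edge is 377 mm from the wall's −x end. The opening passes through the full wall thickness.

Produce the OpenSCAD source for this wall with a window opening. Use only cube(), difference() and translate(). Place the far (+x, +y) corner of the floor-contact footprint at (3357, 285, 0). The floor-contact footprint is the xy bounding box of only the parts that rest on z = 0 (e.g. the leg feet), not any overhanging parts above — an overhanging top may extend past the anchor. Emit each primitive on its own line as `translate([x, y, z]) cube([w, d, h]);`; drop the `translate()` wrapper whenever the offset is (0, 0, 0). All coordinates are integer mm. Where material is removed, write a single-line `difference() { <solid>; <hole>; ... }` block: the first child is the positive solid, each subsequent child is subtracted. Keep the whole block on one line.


difference() { translate([184, 165, 0]) cube([3173, 120, 2677]); translate([561, 165, 873]) cube([1360, 120, 1565]); }


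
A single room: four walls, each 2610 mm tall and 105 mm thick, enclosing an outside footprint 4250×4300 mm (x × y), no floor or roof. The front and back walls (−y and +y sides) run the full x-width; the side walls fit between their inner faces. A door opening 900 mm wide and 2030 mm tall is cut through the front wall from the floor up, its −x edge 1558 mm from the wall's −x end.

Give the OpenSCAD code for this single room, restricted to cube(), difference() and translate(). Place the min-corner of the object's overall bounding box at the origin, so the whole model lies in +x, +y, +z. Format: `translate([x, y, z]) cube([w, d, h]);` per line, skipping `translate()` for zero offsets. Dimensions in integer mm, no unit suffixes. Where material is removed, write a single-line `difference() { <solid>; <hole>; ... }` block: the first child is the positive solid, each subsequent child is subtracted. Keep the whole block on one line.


difference() { cube([4250, 105, 2610]); translate([1558, 0, 0]) cube([900, 105, 2030]); }
translate([0, 4195, 0]) cube([4250, 105, 2610]);
translate([0, 105, 0]) cube([105, 4090, 2610]);
translate([4145, 105, 0]) cube([105, 4090, 2610]);


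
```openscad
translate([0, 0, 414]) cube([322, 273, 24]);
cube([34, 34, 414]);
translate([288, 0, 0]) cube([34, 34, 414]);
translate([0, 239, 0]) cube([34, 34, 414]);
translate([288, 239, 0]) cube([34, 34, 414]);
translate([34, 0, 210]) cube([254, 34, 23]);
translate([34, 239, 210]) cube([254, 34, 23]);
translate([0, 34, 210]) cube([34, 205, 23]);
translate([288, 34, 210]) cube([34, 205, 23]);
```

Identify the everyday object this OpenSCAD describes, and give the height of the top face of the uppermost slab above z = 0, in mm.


A stool. The seat height is 438 mm.

A 322×273×24 slab at z = 414 on four corner posts — a stool. The seat top is 414 + 24 = 438 mm.


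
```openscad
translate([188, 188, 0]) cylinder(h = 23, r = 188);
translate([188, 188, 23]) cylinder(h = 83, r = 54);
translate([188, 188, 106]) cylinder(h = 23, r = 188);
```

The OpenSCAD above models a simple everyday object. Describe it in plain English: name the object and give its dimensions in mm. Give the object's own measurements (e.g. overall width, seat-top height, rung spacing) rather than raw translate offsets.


A spool: two coaxial disc flanges of radius 188 mm and thickness 23 mm, joined by a core cylinder of radius 54 mm and height 83 mm. The lower flange rests on z = 0 and the three cylinders share a vertical axis.


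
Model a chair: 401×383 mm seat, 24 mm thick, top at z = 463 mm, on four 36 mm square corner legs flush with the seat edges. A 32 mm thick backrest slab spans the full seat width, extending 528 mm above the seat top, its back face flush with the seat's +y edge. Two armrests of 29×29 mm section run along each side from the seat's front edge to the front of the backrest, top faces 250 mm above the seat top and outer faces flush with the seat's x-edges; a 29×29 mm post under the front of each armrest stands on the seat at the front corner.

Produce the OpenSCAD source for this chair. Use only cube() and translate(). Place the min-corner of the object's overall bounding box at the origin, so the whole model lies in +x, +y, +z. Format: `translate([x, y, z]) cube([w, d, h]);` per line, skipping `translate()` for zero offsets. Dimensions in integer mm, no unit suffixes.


translate([0, 0, 439]) cube([401, 383, 24]);
cube([36, 36, 439]);
translate([365, 0, 0]) cube([36, 36, 439]);
translate([0, 347, 0]) cube([36, 36, 439]);
translate([365, 347, 0]) cube([36, 36, 439]);
translate([0, 351, 463]) cube([401, 32, 528]);
translate([0, 0, 684]) cube([29, 351, 29]);
translate([372, 0, 684]) cube([29, 351, 29]);
translate([0, 0, 463]) cube([29, 29, 221]);
translate([372, 0, 463]) cube([29, 29, 221]);


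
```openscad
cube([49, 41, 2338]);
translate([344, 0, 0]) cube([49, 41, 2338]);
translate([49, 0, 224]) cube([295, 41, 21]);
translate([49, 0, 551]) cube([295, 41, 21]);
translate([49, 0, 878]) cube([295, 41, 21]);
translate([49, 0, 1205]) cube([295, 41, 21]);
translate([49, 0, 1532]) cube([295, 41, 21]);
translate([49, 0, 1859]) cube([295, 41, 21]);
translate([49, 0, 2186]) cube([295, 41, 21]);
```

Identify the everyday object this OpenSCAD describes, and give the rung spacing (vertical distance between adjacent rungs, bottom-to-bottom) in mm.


A ladder. The rung spacing is 327 mm.

Two tall 49×41 posts with 7 short bars between them — a ladder. Adjacent rungs sit at z = 224 and z = 551, so the spacing is 551 − 224 = 327 mm.


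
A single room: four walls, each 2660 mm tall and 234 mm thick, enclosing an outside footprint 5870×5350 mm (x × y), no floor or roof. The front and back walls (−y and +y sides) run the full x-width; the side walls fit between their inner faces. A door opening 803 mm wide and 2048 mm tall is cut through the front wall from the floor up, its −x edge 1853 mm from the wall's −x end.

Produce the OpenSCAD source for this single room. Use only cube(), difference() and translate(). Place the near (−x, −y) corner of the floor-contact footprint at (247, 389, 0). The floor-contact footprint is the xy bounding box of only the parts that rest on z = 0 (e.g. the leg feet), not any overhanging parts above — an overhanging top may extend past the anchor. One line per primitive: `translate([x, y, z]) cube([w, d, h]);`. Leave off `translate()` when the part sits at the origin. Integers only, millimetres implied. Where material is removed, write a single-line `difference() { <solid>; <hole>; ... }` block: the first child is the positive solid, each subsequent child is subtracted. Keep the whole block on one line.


difference() { translate([247, 389, 0]) cube([5870, 234, 2660]); translate([2100, 389, 0]) cube([803, 234, 2048]); }
translate([247, 5505, 0]) cube([5870, 234, 2660]);
translate([247, 623, 0]) cube([234, 4882, 2660]);
translate([5883, 623, 0]) cube([234, 4882, 2660]);


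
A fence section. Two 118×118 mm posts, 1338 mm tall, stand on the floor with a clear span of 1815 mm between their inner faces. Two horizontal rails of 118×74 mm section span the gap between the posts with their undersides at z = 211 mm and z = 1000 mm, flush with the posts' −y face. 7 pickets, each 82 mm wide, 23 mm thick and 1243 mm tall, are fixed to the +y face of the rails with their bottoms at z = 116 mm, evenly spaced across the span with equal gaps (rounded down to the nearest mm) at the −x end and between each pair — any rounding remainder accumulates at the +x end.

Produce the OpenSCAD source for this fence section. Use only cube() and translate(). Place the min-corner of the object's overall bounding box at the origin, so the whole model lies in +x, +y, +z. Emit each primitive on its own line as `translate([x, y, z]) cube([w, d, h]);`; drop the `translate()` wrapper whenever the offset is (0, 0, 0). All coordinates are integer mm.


cube([118, 118, 1338]);
translate([1933, 0, 0]) cube([118, 118, 1338]);
translate([118, 0, 211]) cube([1815, 118, 74]);
translate([118, 0, 1000]) cube([1815, 118, 74]);
translate([273, 118, 116]) cube([82, 23, 1243]);
translate([510, 118, 116]) cube([82, 23, 1243]);
translate([747, 118, 116]) cube([82, 23, 1243]);
translate([984, 118, 116]) cube([82, 23, 1243]);
translate([1221, 118, 116]) cube([82, 23, 1243]);
translate([1458, 118, 116]) cube([82, 23, 1243]);
translate([1695, 118, 116]) cube([82, 23, 1243]);


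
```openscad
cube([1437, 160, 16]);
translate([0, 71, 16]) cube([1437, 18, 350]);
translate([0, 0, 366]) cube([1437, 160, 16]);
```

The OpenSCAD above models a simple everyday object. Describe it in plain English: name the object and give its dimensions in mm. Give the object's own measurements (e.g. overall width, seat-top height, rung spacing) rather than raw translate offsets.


An I-beam lying along x, 1437 mm long. Overall section height 382 mm. Two flanges 160 mm wide (y) and 16 mm thick, one on the floor and one at the top; a web 18 mm thick runs between them, centred on the flange width.


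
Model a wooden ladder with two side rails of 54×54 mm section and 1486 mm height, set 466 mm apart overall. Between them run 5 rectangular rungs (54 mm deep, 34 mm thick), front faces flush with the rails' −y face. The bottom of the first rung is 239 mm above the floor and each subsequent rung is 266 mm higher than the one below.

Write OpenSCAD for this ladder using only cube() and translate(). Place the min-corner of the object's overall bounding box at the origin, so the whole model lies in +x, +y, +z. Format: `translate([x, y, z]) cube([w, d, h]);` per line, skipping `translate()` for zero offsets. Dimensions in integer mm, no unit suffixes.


// rung span = 466 - 2*54 = 358
// rung[k] z = 239 + k*266
cube([54, 54, 1486]);
translate([412, 0, 0]) cube([54, 54, 1486]);
translate([54, 0, 239]) cube([358, 54, 34]);
translate([54, 0, 505]) cube([358, 54, 34]);
translate([54, 0, 771]) cube([358, 54, 34]);
translate([54, 0, 1037]) cube([358, 54, 34]);
translate([54, 0, 1303]) cube([358, 54, 34]);


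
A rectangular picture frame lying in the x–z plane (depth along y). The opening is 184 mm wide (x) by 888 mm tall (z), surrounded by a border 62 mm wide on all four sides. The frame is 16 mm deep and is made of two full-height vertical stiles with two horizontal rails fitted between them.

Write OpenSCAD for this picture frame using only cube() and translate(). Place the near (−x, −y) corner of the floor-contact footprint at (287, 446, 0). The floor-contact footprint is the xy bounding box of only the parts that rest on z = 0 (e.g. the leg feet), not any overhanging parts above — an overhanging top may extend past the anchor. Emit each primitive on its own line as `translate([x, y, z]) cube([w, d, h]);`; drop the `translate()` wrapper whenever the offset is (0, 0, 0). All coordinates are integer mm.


translate([287, 446, 0]) cube([62, 16, 1012]);
translate([533, 446, 0]) cube([62, 16, 1012]);
translate([349, 446, 0]) cube([184, 16, 62]);
translate([349, 446, 950]) cube([184, 16, 62]);


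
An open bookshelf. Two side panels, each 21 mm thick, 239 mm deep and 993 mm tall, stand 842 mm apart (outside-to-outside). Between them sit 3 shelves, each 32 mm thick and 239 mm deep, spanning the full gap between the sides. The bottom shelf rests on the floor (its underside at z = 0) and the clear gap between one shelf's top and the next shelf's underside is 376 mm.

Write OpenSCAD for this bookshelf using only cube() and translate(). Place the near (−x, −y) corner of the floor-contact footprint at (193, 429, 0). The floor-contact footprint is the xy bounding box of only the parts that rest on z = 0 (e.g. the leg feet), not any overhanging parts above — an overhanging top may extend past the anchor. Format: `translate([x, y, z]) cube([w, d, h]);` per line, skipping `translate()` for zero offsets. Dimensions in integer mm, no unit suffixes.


translate([193, 429, 0]) cube([21, 239, 993]);
translate([1014, 429, 0]) cube([21, 239, 993]);
translate([214, 429, 0]) cube([800, 239, 32]);
translate([214, 429, 408]) cube([800, 239, 32]);
translate([214, 429, 816]) cube([800, 239, 32]);


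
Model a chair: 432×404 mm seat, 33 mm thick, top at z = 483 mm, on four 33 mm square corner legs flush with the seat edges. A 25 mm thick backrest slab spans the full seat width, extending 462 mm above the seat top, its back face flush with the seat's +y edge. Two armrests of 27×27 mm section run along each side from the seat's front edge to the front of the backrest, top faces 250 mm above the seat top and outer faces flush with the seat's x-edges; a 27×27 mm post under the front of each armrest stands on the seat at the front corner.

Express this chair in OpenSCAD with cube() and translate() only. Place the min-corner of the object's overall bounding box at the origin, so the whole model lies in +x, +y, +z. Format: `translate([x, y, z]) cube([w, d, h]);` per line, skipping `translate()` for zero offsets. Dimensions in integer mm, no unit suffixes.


translate([0, 0, 450]) cube([432, 404, 33]);
cube([33, 33, 450]);
translate([399, 0, 0]) cube([33, 33, 450]);
translate([0, 371, 0]) cube([33, 33, 450]);
translate([399, 371, 0]) cube([33, 33, 450]);
translate([0, 379, 483]) cube([432, 25, 462]);
translate([0, 0, 706]) cube([27, 379, 27]);
translate([405, 0, 706]) cube([27, 379, 27]);
translate([0, 0, 483]) cube([27, 27, 223]);
translate([405, 0, 483]) cube([27, 27, 223]);


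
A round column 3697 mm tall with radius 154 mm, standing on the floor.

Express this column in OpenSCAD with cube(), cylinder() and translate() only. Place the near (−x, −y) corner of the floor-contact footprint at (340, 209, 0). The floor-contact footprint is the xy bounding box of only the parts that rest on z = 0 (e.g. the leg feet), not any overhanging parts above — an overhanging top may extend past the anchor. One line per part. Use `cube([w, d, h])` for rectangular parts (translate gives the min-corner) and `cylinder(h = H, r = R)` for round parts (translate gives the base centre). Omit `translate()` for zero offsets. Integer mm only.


translate([494, 363, 0]) cylinder(h = 3697, r = 154);


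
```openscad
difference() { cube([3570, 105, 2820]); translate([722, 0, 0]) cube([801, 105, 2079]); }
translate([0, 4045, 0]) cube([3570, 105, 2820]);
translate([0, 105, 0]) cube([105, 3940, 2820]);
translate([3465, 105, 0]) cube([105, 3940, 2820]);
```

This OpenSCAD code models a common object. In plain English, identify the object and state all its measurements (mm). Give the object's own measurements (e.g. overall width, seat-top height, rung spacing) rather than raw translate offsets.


A single room: four walls, each 2820 mm tall and 105 mm thick, enclosing an outside footprint 3570×4150 mm (x × y), no floor or roof. The front and back walls (−y and +y sides) run the full x-width; the side walls fit between their inner faces. A door opening 801 mm wide and 2079 mm tall is cut through the front wall from the floor up, its −x edge 722 mm from the wall's −x end.


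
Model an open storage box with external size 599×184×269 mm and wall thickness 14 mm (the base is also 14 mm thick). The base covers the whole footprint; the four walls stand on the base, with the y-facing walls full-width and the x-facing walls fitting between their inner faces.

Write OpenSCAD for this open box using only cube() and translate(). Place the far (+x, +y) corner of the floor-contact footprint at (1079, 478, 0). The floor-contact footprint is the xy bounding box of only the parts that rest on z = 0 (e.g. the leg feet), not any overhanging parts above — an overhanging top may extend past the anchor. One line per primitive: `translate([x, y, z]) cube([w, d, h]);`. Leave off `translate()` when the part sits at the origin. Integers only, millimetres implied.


translate([480, 294, 0]) cube([599, 184, 14]);
translate([480, 294, 14]) cube([599, 14, 255]);
translate([480, 464, 14]) cube([599, 14, 255]);
translate([480, 308, 14]) cube([14, 156, 255]);
translate([1065, 308, 14]) cube([14, 156, 255]);


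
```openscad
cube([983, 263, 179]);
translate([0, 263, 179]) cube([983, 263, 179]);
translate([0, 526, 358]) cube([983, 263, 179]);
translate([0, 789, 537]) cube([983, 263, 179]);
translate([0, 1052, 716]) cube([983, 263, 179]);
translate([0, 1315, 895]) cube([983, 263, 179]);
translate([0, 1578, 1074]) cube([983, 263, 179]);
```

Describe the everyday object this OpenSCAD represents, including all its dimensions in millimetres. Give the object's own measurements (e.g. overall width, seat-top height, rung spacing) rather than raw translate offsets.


A straight staircase of 7 solid steps. Each step is 983 mm wide (x), 263 mm deep (y, the going) and 179 mm tall (the rise). The first step rests on the floor; each subsequent step sits one going further in +y and one rise higher in +z, directly behind and above the previous step with no overlap.


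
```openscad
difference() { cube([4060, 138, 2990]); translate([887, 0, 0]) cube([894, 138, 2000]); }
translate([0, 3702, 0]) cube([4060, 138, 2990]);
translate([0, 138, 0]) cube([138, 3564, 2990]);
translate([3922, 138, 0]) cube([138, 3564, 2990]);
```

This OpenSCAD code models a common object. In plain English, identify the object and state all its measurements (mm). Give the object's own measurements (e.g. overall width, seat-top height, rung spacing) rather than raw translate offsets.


A single room: four walls, each 2990 mm tall and 138 mm thick, enclosing an outside footprint 4060×3840 mm (x × y), no floor or roof. The front and back walls (−y and +y sides) run the full x-width; the side walls fit between their inner faces. A door opening 894 mm wide and 2000 mm tall is cut through the front wall from the floor up, its −x edge 887 mm from the wall's −x end.


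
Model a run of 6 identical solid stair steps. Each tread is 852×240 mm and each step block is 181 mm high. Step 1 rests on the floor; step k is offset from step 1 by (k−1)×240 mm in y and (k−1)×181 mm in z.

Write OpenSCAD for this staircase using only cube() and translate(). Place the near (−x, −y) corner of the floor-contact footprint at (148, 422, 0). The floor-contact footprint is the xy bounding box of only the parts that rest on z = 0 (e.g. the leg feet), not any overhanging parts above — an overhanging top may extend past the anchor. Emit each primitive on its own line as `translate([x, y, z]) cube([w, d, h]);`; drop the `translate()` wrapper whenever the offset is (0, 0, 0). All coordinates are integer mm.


translate([148, 422, 0]) cube([852, 240, 181]);
translate([148, 662, 181]) cube([852, 240, 181]);
translate([148, 902, 362]) cube([852, 240, 181]);
translate([148, 1142, 543]) cube([852, 240, 181]);
translate([148, 1382, 724]) cube([852, 240, 181]);
translate([148, 1622, 905]) cube([852, 240, 181]);


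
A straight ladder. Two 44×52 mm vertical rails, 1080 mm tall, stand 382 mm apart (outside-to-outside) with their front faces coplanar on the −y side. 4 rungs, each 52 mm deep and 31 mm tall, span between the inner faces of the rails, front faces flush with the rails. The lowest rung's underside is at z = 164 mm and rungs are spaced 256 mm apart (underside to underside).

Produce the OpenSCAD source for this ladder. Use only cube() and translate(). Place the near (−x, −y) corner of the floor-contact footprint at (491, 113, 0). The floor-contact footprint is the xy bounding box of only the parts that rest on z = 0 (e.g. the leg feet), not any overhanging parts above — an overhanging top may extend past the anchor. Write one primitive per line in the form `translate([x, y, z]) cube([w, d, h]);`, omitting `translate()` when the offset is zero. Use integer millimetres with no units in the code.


translate([491, 113, 0]) cube([44, 52, 1080]);
translate([829, 113, 0]) cube([44, 52, 1080]);
translate([535, 113, 164]) cube([294, 52, 31]);
translate([535, 113, 420]) cube([294, 52, 31]);
translate([535, 113, 676]) cube([294, 52, 31]);
translate([535, 113, 932]) cube([294, 52, 31]);


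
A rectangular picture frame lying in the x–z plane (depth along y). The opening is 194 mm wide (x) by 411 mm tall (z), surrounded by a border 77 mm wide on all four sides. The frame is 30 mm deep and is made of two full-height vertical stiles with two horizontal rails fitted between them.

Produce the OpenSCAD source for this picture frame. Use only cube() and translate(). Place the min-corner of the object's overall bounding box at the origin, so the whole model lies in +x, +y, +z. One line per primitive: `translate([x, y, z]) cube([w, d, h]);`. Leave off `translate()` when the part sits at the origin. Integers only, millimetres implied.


cube([77, 30, 565]);
translate([271, 0, 0]) cube([77, 30, 565]);
translate([77, 0, 0]) cube([194, 30, 77]);
translate([77, 0, 488]) cube([194, 30, 77]);


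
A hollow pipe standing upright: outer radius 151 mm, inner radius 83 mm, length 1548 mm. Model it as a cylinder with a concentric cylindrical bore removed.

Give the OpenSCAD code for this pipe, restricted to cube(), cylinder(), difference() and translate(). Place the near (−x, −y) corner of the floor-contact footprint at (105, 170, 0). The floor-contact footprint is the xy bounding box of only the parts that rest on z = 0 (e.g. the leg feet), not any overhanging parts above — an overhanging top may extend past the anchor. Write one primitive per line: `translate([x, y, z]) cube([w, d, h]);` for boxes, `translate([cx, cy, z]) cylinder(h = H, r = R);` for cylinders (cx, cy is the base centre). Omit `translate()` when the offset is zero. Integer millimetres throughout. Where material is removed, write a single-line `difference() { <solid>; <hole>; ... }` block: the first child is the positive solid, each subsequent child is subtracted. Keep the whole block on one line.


difference() { translate([256, 321, 0]) cylinder(h = 1548, r = 151); translate([256, 321, 0]) cylinder(h = 1548, r = 83); }


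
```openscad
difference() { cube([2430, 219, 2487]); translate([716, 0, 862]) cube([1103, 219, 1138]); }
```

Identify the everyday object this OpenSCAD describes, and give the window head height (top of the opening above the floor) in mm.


A wall with a window opening. The window head height is 2000 mm.

A wall with a rectangular opening subtracted — a window. Sill at z = 862, opening 1138 mm tall, so the head is at 862 + 1138 = 2000 mm.


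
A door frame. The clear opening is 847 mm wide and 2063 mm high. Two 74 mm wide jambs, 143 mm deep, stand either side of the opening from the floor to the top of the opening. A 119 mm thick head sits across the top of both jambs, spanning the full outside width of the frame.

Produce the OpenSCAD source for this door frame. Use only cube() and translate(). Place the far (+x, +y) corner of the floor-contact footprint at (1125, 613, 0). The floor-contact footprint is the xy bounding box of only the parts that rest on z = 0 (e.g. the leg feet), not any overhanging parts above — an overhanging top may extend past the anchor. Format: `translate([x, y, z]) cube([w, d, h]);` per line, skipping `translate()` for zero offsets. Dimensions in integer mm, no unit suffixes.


translate([130, 470, 0]) cube([74, 143, 2063]);
translate([1051, 470, 0]) cube([74, 143, 2063]);
translate([130, 470, 2063]) cube([995, 143, 119]);


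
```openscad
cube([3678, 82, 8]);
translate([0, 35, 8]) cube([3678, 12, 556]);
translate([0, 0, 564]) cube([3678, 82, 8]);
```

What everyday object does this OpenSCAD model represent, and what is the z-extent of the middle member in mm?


An I-beam. The web height is 556 mm.

Two wide flanges with a thin centred web — an I-beam. Overall 572 mm minus two 8 mm flanges gives a web of 572 − 2·8 = 556 mm.


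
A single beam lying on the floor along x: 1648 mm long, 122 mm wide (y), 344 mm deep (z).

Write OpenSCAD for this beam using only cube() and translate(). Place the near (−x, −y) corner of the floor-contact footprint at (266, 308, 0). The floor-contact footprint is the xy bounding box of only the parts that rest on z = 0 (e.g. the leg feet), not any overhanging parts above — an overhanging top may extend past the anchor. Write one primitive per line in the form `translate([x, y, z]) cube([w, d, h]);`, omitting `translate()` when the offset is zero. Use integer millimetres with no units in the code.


translate([266, 308, 0]) cube([1648, 122, 344]);


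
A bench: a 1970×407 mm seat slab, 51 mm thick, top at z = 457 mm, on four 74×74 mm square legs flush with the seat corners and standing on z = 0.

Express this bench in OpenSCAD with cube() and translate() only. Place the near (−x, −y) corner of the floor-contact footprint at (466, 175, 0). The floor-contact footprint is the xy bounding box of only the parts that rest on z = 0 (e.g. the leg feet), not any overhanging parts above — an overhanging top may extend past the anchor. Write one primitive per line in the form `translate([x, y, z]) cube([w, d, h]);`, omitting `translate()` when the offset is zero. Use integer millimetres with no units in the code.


translate([466, 175, 406]) cube([1970, 407, 51]);
translate([466, 175, 0]) cube([74, 74, 406]);
translate([466, 508, 0]) cube([74, 74, 406]);
translate([2362, 175, 0]) cube([74, 74, 406]);
translate([2362, 508, 0]) cube([74, 74, 406]);


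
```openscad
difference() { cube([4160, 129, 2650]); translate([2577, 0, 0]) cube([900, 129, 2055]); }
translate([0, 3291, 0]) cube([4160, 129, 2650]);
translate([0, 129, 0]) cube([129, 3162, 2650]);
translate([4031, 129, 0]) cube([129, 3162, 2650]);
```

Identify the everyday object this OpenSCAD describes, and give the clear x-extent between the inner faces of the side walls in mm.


A single room. The interior width is 3902 mm.

Four walls enclosing a rectangle with a door in the front wall — a room. Outside width 4160 minus two 129 mm walls gives 3902 mm.


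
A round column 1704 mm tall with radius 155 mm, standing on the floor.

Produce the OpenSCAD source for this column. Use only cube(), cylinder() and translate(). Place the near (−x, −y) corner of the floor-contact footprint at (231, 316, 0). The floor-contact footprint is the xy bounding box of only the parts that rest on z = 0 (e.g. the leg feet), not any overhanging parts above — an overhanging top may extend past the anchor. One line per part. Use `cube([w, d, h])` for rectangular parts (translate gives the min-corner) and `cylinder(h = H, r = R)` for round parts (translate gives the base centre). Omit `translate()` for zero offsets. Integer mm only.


translate([386, 471, 0]) cylinder(h = 1704, r = 155);
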